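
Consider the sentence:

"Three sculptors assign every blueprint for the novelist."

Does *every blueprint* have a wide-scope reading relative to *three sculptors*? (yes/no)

*every blueprint* is the matrix object and *three sculptors* the matrix subject; the two are clausemates.
No island intervenes, so both surface and inverse scope are derivable.
Both orderings are possible: *three sculptors* > *every blueprint* and *every blueprint* > *three sculptors*.

Yes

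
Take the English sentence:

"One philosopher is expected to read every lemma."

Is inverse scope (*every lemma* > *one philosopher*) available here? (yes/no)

Yes

Infinitival complements of raising predicates do not block QR; *every lemma* and *one philosopher* are effectively clausemates.
Since no island is crossed, the inverse ordering is licensed alongside surface scope.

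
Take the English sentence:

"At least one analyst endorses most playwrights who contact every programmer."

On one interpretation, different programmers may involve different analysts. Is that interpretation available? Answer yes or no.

No

The described interpretation is the *every programmer* > *at least one analyst* scoping.
The DP *every programmer* is contained in the relative clause *who contact every programmer* modifying *most playwrights*.
A relative clause is a scope island — quantifier raising cannot cross its boundary.
*every programmer* is confined to the island and cannot take scope over *at least one analyst*.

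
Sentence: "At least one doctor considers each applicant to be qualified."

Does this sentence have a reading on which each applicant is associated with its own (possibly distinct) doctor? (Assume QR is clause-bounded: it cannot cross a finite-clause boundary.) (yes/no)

This is the *each applicant* > *at least one doctor* reading.
*each applicant* is the subject of an ECM infinitive — the infinitival complement of an ECM verb is not a scope island, so *each applicant* can raise into the matrix clause.
QR within a single clause is free, so the lower quantifier may take scope over the higher one.

Yes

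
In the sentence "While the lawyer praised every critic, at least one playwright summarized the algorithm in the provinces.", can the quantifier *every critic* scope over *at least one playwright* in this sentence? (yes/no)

No

*every critic* sits inside the adjunct clause *while the lawyer praised every critic*.
Since the clause is an adjunct (not a complement), the Adjunct Condition blocks QR across its edge.
The ordering *every critic* > *at least one playwright* is therefore underivable.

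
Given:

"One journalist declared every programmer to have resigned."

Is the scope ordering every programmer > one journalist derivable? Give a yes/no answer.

*every programmer* is the subject of an ECM infinitive — the infinitival complement of an ECM verb is not a scope island, so *every programmer* can raise into the matrix clause.
Since no island is crossed, the inverse ordering is licensed alongside surface scope.

Yes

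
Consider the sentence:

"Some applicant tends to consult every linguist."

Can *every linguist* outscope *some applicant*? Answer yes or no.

Yes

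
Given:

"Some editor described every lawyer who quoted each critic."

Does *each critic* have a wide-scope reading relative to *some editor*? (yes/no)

No

The DP *each critic* is contained in the relative clause *who quoted each critic* modifying *every lawyer*.
Relative clauses block scope extraction: QR cannot target a position outside the modified NP.
So the wide-scope reading for *each critic* is blocked.
(Only the surface reading survives: one fixed editor with respect to all the relevant critics.)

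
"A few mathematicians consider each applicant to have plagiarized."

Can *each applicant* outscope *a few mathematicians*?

ECM infinitives lack a CP barrier, so *each applicant* can QR over the matrix subject *a few mathematicians*.
No island intervenes, so both surface and inverse scope are derivable.
So *each applicant* > *a few mathematicians* is among the available readings.

Yes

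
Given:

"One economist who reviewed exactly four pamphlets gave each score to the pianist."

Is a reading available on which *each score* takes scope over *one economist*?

Yes

The RC *who reviewed exactly four pamphlets* is an island, but *each score* is not inside it — it is the matrix object, a clausemate of *one economist*.
Ordinary QR to a clause-peripheral position gives the wide-scope LF for the lower DP.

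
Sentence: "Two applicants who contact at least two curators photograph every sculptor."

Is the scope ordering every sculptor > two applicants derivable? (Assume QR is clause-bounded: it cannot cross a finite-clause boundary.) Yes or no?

Although the sentence contains a relative clause (*who contact at least two curators*), *every sculptor* is outside it, in the matrix VP.
Clause-internal QR can adjoin the lower DP above the subject, yielding the inverse reading.
So *every sculptor* > *two applicants* is among the available readings.

Yes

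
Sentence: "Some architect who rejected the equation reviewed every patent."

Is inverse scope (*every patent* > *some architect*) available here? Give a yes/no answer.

Yes

The RC *who rejected the equation* is an island, but *every patent* is not inside it — it is the matrix object, a clausemate of *some architect*.
QR within a single clause is free, so the lower quantifier may take scope over the higher one.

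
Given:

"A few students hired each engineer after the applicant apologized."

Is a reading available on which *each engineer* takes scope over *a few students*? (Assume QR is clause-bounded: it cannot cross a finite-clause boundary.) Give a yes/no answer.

Although there is an adjunct clause, *each engineer* is in the main clause, not inside the adjunct.
No island intervenes, so both surface and inverse scope are derivable.
The sentence is scopally ambiguous between *a few students* > *each engineer* and *each engineer* > *a few students*.

Yes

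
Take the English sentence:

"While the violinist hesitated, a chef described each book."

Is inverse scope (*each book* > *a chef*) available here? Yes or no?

Neither queried DP is inside the adjunct, so the adjunct-island constraint does not apply.
With no island boundary between them, the object can take inverse scope over the subject via ordinary QR within the clause.

Yes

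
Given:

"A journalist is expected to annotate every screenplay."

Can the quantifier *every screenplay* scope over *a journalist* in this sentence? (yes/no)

Yes

*every screenplay* is the object of the infinitival complement of a raising predicate; raising infinitives are transparent for QR, so the two DPs are in effect clausemates.
Nothing blocks QR of the lower DP to a position above the higher one, so inverse scope is available.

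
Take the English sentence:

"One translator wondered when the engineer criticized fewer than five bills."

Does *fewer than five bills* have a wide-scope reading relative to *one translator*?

No

The DP *fewer than five bills* is contained in the embedded question *when the engineer criticized fewer than five bills*.
Embedded wh-clauses are opaque for QR, so the quantifier stays inside the question.
There is no licit LF on which *fewer than five bills* c-commands *one translator*.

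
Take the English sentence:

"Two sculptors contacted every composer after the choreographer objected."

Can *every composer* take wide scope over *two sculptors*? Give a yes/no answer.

*every composer* is a matrix argument; the adjunct is an island but the target quantifier is outside it.
Ordinary QR to a clause-peripheral position gives the wide-scope LF for the lower DP.
The sentence is scopally ambiguous between *two sculptors* > *every composer* and *every composer* > *two sculptors*.

Yes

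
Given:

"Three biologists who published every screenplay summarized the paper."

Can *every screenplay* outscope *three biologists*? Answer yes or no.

*every screenplay* is embedded in the relative clause *who published every screenplay*.
Relative clauses are scope islands: a quantifier cannot QR out of a relative clause to take scope in the matrix clause.
*every screenplay* is confined to the island and cannot take scope over *three biologists*.

No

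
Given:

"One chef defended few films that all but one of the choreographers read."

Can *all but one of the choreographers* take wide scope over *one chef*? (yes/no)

No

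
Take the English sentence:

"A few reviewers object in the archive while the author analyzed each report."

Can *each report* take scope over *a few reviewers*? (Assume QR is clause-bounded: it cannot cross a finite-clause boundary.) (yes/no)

The target quantifier *each report* is part of the adjunct clause *while the author analyzed each report*.
Adjunct clauses are scope islands: a quantifier inside an adjunct cannot raise into the matrix clause.
*each report* is confined to the island and cannot take scope over *a few reviewers*.

No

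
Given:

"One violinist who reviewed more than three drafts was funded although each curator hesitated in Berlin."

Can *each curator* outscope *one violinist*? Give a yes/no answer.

*each curator* occurs within the adjunct clause *although each curator hesitated in Berlin*.
The adjunct-island constraint bars QR out of an adverbial clause.
Hence only narrow scope for *each curator* (under *one violinist*) survives.

No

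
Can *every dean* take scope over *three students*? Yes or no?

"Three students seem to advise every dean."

Yes

The matrix predicate is a raising verb, whose infinitival complement is not a scope island — *every dean* can QR into the matrix clause.
QR within a single clause is free, so the lower quantifier may take scope over the higher one.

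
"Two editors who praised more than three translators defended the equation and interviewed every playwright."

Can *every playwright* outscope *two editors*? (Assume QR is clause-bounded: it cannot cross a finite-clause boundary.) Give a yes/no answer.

*every playwright* occurs within one conjunct of the coordinate structure (*interviewed every playwright*).
Asymmetric QR out of one conjunct violates the Coordinate Structure Constraint.
*every playwright* is confined to the island and cannot take scope over *two editors*.

No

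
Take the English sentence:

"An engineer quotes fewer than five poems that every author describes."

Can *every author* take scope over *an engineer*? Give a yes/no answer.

No

*every author* occurs within the relative clause *that every author describes* modifying *fewer than five poems*.
A relative clause is a scope island — quantifier raising cannot cross its boundary.
There is no licit LF on which *every author* c-commands *an engineer*.
(Only the surface reading survives: one fixed engineer with respect to all the relevant authors.)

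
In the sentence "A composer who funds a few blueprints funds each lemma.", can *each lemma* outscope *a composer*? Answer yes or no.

The relative clause *who funds a few blueprints* modifies *a composer*, but *each lemma* is not inside that relative clause — it is an argument of the matrix verb.
Since no island is crossed, the inverse ordering is licensed alongside surface scope.

Yes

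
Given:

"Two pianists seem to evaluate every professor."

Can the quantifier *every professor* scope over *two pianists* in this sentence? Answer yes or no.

Yes

Raising constructions are monoclausal for scope purposes; *every professor* is not separated from *two pianists* by any island.
No island intervenes, so both surface and inverse scope are derivable.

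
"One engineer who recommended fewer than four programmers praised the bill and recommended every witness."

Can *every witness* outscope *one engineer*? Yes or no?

No

Structurally, *every witness* is inside one conjunct of the coordinate structure (*recommended every witness*).
The Coordinate Structure Constraint blocks movement (including QR) out of a single conjunct.
So *every witness* cannot raise high enough to outscope *one engineer*; only the surface ordering *one engineer* > *every witness* is available.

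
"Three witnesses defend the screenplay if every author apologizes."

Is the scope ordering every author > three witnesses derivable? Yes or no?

No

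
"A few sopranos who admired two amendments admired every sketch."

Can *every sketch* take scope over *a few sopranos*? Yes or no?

The relative clause *who admired two amendments* modifies *a few sopranos*, but *every sketch* is not inside that relative clause — it is an argument of the matrix verb.
No island intervenes, so both surface and inverse scope are derivable.

Yes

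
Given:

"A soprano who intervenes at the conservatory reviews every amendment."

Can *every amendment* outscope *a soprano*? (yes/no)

The RC *who intervenes at the conservatory* is an island, but *every amendment* is not inside it — it is the matrix object, a clausemate of *a soprano*.
Ordinary QR to a clause-peripheral position gives the wide-scope LF for the lower DP.

Yes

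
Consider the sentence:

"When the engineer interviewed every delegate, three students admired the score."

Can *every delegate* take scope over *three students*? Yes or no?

The target quantifier *every delegate* is part of the adjunct clause *when the engineer interviewed every delegate*.
Adverbial clauses are not L-marked, so they are barriers for QR — the quantifier cannot escape the adjunct.
The ordering *every delegate* > *three students* is therefore underivable.

No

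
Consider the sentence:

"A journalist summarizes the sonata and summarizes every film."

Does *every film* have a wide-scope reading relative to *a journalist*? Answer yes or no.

No

The DP *every film* is contained in one conjunct of the coordinate structure (*summarizes every film*).
The Coordinate Structure Constraint blocks movement (including QR) out of a single conjunct.
The inverse ordering *every film* > *a journalist* is therefore underivable.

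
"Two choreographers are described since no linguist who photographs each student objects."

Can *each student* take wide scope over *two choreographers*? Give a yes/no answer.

*each student* sits inside the relative clause *who photographs each student*, which is itself inside the adjunct *since no linguist who photographs each student objects*.
Even if one barrier were somehow void, the other would still block QR.
The inverse ordering *each student* > *two choreographers* is therefore underivable.

No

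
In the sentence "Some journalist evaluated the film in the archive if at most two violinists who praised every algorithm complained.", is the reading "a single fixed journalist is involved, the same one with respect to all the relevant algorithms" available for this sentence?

This is the *some journalist* > *every algorithm* reading.
Surface scope (*some journalist* > *every algorithm*) is always derivable; islands only block QR, not in-situ interpretation.

Yes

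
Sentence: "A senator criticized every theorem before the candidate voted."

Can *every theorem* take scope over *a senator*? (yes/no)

Yes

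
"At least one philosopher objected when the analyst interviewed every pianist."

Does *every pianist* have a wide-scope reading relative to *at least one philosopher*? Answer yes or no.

Structurally, *every pianist* is inside the adjunct clause *when the analyst interviewed every pianist*.
Adjuncts are opaque for quantifier raising; a quantifier in an adjunct stays inside it.
The inverse ordering *every pianist* > *at least one philosopher* is therefore underivable.

No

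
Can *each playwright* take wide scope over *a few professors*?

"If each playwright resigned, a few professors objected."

No

Structurally, *each playwright* is inside the adjunct clause *if each playwright resigned*.
Adverbial clauses are not L-marked, so they are barriers for QR — the quantifier cannot escape the adjunct.
*each playwright* is confined to the island and cannot take scope over *a few professors*.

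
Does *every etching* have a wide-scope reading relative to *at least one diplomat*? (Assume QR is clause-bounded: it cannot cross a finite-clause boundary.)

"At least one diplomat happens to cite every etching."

Yes

Raising constructions are monoclausal for scope purposes; *every etching* is not separated from *at least one diplomat* by any island.
Clause-internal QR can adjoin the lower DP above the subject, yielding the inverse reading.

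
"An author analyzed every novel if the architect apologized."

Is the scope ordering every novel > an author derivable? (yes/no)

Yes

The adjunct island is irrelevant here — *every novel* and *an author* are both in the matrix clause.
Clause-internal QR can adjoin the lower DP above the subject, yielding the inverse reading.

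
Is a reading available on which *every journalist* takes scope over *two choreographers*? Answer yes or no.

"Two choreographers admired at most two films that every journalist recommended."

No

The target quantifier *every journalist* is part of the relative clause *that every journalist recommended* modifying *at most two films*.
Quantifiers inside a relative clause are trapped there; the RC boundary blocks QR.
Hence only narrow scope for *every journalist* (under *two choreographers*) survives.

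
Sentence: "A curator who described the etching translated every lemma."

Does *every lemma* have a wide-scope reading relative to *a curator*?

The relative clause *who described the etching* modifies *a curator*, but *every lemma* is not inside that relative clause — it is an argument of the matrix verb.
Nothing blocks QR of the lower DP to a position above the higher one, so inverse scope is available.

Yes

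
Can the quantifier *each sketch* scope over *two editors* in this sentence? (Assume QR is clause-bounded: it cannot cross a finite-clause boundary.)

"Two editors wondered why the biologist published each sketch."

The target quantifier *each sketch* is part of the embedded question *why the biologist published each sketch*.
An indirect question is a wh-island; the filled [Spec,CP] blocks QR across the CP edge.
So the wide-scope reading for *each sketch* is blocked.

No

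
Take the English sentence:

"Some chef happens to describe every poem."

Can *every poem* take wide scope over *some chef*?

Yes

*every poem* is inside a raising infinitive, which is transparent to QR (no CP barrier), so it behaves as a matrix argument.
Nothing blocks QR of the lower DP to a position above the higher one, so inverse scope is available.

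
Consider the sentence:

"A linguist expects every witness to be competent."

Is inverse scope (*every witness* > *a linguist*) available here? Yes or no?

Yes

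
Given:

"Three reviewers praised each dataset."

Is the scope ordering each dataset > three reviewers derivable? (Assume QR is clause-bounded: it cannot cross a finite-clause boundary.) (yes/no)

Yes

Both DPs are arguments of the same predicate; there is no clause or island boundary between them.
Ordinary QR to a clause-peripheral position gives the wide-scope LF for the lower DP.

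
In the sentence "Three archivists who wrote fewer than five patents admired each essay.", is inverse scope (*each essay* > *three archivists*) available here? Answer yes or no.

Yes

*each essay* sits in the matrix clause, not in the relative clause on *three archivists*.
Nothing blocks QR of the lower DP to a position above the higher one, so inverse scope is available.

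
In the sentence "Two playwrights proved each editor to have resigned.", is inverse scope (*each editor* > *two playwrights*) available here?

ECM infinitives lack a CP barrier, so *each editor* can QR over the matrix subject *two playwrights*.
Ordinary QR to a clause-peripheral position gives the wide-scope LF for the lower DP.

Yes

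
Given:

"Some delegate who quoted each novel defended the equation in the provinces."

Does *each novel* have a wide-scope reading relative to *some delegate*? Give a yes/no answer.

Structurally, *each novel* is inside the relative clause *who quoted each novel*.
QR out of a relative clause is ruled out by the relative-clause island constraint.
So the wide-scope reading for *each novel* is blocked.

No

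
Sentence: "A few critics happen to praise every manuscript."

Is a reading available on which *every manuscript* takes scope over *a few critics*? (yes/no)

Yes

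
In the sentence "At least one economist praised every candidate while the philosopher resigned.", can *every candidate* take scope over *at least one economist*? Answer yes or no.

The adjunct island is irrelevant here — *every candidate* and *at least one economist* are both in the matrix clause.
Since no island is crossed, the inverse ordering is licensed alongside surface scope.

Yes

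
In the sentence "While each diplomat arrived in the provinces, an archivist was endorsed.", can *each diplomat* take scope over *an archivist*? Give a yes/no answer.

No

*each diplomat* is embedded in the adjunct clause *while each diplomat arrived in the provinces*.
Adjuncts are opaque for quantifier raising; a quantifier in an adjunct stays inside it.
There is no licit LF on which *each diplomat* c-commands *an archivist*.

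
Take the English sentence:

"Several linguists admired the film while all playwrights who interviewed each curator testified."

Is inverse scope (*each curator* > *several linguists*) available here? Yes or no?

The target quantifier *each curator* is part of the relative clause *who interviewed each curator*, which is itself inside the adjunct *while all playwrights who interviewed each curator testified*.
Nested islands: the RC island is itself inside an adjunct island, so wide scope is doubly excluded.
The inverse ordering *each curator* > *several linguists* is therefore underivable.

No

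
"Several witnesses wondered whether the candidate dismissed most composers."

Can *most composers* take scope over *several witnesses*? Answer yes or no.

*most composers* is embedded in the embedded question *whether the candidate dismissed most composers*.
Embedded wh-clauses are opaque for QR, so the quantifier stays inside the question.
*most composers* > *several witnesses* would require crossing that boundary, which is illicit.

No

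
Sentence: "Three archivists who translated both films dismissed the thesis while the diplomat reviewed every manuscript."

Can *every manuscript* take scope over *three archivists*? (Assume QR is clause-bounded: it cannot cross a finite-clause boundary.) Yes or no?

No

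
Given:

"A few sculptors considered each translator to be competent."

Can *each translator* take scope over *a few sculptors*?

Yes

*each translator* is an ECM subject; ECM complements are not islands, and the embedded quantifier may take matrix scope.
Nothing blocks QR of the lower DP to a position above the higher one, so inverse scope is available.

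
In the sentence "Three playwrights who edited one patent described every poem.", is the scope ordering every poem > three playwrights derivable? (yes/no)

Yes

*every poem* is a matrix argument; only *three playwrights* is modified by the relative clause *who edited one patent*, so the RC island is irrelevant to the target quantifier.
With no island boundary between them, the object can take inverse scope over the subject via ordinary QR within the clause.
So *every poem* > *three playwrights* is among the available readings.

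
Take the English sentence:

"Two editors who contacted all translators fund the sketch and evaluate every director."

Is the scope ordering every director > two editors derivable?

No

*every director* is embedded in one conjunct of the coordinate structure (*evaluate every director*).
Coordinate structures are islands for non-across-the-board movement, QR included.
There is no licit LF on which *every director* c-commands *two editors*.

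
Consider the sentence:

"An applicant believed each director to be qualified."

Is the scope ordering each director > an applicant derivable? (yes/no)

Yes

*each director* is an ECM subject; ECM complements are not islands, and the embedded quantifier may take matrix scope.
No island intervenes, so both surface and inverse scope are derivable.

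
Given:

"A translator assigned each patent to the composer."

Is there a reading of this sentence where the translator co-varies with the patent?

Yes

That reading corresponds to *each patent* > *a translator*.
*each patent* is the matrix object and *a translator* the matrix subject; the two are clausemates.
No island intervenes, so both surface and inverse scope are derivable.
The sentence is scopally ambiguous between *a translator* > *each patent* and *each patent* > *a translator*.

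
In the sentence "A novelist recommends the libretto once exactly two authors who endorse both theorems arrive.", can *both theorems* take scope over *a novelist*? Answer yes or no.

The target quantifier *both theorems* is part of the relative clause *who endorse both theorems*, which is itself inside the adjunct *once exactly two authors who endorse both theorems arrive*.
Nested islands: the RC island is itself inside an adjunct island, so wide scope is doubly excluded.
The inverse ordering *both theorems* > *a novelist* is therefore underivable.
(Only the surface reading survives: one fixed novelist with respect to all the relevant theorems.)

No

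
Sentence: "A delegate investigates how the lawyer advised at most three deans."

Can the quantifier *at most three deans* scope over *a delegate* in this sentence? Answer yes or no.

*at most three deans* occurs within the embedded question *how the lawyer advised at most three deans*.
An indirect question is a wh-island; the filled [Spec,CP] blocks QR across the CP edge.
There is no licit LF on which *at most three deans* c-commands *a delegate*.

No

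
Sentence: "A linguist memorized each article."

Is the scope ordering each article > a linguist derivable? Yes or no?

*each article* is the matrix object and *a linguist* the matrix subject; the two are clausemates.
Nothing blocks QR of the lower DP to a position above the higher one, so inverse scope is available.

Yes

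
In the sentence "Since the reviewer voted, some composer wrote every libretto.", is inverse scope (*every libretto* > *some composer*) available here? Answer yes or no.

Yes

*every libretto* is a matrix argument; the adjunct is an island but the target quantifier is outside it.
Nothing blocks QR of the lower DP to a position above the higher one, so inverse scope is available.
So *every libretto* > *some composer* is among the available readings.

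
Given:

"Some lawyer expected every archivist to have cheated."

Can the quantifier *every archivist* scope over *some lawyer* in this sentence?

Yes

*every archivist* is an ECM subject; ECM complements are not islands, and the embedded quantifier may take matrix scope.
With no island boundary between them, the object can take inverse scope over the subject via ordinary QR within the clause.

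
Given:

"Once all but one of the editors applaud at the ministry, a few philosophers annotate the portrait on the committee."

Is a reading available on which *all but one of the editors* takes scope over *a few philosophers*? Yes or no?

The target quantifier *all but one of the editors* is part of the adjunct clause *once all but one of the editors applaud at the ministry*.
Adjuncts are opaque for quantifier raising; a quantifier in an adjunct stays inside it.
There is no licit LF on which *all but one of the editors* c-commands *a few philosophers*.

No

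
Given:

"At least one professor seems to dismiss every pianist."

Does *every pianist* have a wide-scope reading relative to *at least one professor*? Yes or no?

Yes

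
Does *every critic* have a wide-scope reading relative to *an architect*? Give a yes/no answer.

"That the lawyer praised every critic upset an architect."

No

The target quantifier *every critic* is part of the sentential subject *that the lawyer praised every critic*.
Sentential subjects are islands: a quantifier inside the subject clause cannot raise over the matrix predicate.
So *every critic* cannot raise to a position above *an architect*.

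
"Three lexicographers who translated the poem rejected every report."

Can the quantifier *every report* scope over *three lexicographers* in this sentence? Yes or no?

The relative clause *who translated the poem* modifies *three lexicographers*, but *every report* is not inside that relative clause — it is an argument of the matrix verb.
No island intervenes, so both surface and inverse scope are derivable.
So *every report* > *three lexicographers* is among the available readings.

Yes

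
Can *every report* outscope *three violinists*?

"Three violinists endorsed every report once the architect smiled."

*every report* is a matrix argument; the adjunct is an island but the target quantifier is outside it.
With no island boundary between them, the object can take inverse scope over the subject via ordinary QR within the clause.

Yes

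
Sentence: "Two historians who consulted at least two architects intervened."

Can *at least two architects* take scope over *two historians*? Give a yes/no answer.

No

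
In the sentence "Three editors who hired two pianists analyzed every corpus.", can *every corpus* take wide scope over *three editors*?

The RC *who hired two pianists* is an island, but *every corpus* is not inside it — it is the matrix object, a clausemate of *three editors*.
Clause-internal QR can adjoin the lower DP above the subject, yielding the inverse reading.

Yes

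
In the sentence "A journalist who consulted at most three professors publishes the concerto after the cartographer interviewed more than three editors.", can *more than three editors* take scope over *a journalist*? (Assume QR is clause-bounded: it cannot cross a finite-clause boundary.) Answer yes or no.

No

*more than three editors* is embedded in the adjunct clause *after the cartographer interviewed more than three editors*.
Adverbial clauses are not L-marked, so they are barriers for QR — the quantifier cannot escape the adjunct.
There is no licit LF on which *more than three editors* c-commands *a journalist*.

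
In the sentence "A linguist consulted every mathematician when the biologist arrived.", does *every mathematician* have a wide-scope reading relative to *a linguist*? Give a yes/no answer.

The adjunct island is irrelevant here — *every mathematician* and *a linguist* are both in the matrix clause.
Ordinary QR to a clause-peripheral position gives the wide-scope LF for the lower DP.

Yes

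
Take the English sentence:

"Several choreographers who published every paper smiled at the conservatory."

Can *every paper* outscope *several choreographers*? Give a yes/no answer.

*every paper* sits inside the relative clause *who published every paper*.
Relative clauses are scope islands: a quantifier cannot QR out of a relative clause to take scope in the matrix clause.
So *every paper* cannot raise to a position above *several choreographers*.

No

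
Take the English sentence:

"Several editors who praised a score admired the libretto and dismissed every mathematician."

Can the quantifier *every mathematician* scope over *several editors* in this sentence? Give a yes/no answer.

*every mathematician* is embedded in one conjunct of the coordinate structure (*dismissed every mathematician*).
A quantifier cannot raise out of one conjunct of a coordination across the whole coordinate structure — the CSC applies to QR.
*every mathematician* > *several editors* would require crossing that boundary, which is illicit.

No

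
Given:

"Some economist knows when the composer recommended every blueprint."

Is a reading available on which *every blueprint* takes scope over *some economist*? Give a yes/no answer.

*every blueprint* occurs within the embedded question *when the composer recommended every blueprint*.
Embedded wh-clauses are opaque for QR, so the quantifier stays inside the question.
The inverse ordering *every blueprint* > *some economist* is therefore underivable.

No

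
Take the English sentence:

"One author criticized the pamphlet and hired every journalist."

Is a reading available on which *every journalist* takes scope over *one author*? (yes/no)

No

Structurally, *every journalist* is inside one conjunct of the coordinate structure (*hired every journalist*).
A quantifier cannot raise out of one conjunct of a coordination across the whole coordinate structure — the CSC applies to QR.
Hence only narrow scope for *every journalist* (under *one author*) survives.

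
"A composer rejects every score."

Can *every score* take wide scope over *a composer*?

Yes

*every score* is the matrix object and *a composer* the matrix subject; the two are clausemates.
Since no island is crossed, the inverse ordering is licensed alongside surface scope.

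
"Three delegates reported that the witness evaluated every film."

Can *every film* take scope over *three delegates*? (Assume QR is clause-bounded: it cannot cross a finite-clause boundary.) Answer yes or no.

The DP *every film* is contained in the finite complement clause *that the witness evaluated every film*.
Under clause-bounded QR, a quantifier in an embedded finite clause cannot raise into the matrix clause.
*every film* > *three delegates* would require crossing that boundary, which is illicit.

No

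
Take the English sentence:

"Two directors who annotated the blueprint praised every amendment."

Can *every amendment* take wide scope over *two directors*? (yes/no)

Yes

The RC *who annotated the blueprint* is an island, but *every amendment* is not inside it — it is the matrix object, a clausemate of *two directors*.
Since no island is crossed, the inverse ordering is licensed alongside surface scope.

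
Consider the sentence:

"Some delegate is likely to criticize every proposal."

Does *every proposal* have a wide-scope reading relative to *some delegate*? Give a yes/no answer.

The matrix predicate is a raising verb, whose infinitival complement is not a scope island — *every proposal* can QR into the matrix clause.
QR within a single clause is free, so the lower quantifier may take scope over the higher one.
The sentence is scopally ambiguous between *some delegate* > *every proposal* and *every proposal* > *some delegate*.

Yes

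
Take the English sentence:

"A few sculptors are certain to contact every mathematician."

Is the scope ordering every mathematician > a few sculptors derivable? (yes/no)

*every mathematician* is the object of the infinitival complement of a raising predicate; raising infinitives are transparent for QR, so the two DPs are in effect clausemates.
QR within a single clause is free, so the lower quantifier may take scope over the higher one.
So *every mathematician* > *a few sculptors* is among the available readings.

Yes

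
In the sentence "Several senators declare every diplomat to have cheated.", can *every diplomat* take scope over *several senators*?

This is an ECM construction: *every diplomat* is the infinitival subject, Case-marked by the matrix verb, and the infinitive is transparent for QR.
Clause-internal QR can adjoin the lower DP above the subject, yielding the inverse reading.
The sentence is scopally ambiguous between *several senators* > *every diplomat* and *every diplomat* > *several senators*.

Yes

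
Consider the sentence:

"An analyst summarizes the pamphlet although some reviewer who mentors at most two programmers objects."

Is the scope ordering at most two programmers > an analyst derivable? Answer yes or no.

*at most two programmers* occurs within the relative clause *who mentors at most two programmers*, which is itself inside the adjunct *although some reviewer who mentors at most two programmers objects*.
Even if one barrier were somehow void, the other would still block QR.
*at most two programmers* is confined to the island and cannot take scope over *an analyst*.

No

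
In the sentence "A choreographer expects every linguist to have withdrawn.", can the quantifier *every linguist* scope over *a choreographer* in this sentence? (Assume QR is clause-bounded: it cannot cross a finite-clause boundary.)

Yes

*every linguist* is an ECM subject; ECM complements are not islands, and the embedded quantifier may take matrix scope.
Clause-internal QR can adjoin the lower DP above the subject, yielding the inverse reading.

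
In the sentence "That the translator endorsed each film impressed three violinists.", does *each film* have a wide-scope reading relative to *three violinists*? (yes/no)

No

The DP *each film* is contained in the sentential subject *that the translator endorsed each film*.
Clausal subjects are scope islands; QR from inside the subject into the matrix is barred.
The ordering *each film* > *three violinists* is therefore underivable.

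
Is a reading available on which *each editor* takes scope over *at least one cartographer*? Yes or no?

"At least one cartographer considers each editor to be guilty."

Yes

*each editor* is an ECM subject; ECM complements are not islands, and the embedded quantifier may take matrix scope.
No island intervenes, so both surface and inverse scope are derivable.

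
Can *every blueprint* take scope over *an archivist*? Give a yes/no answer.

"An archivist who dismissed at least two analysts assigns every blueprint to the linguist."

Yes

*every blueprint* is a matrix argument; only *an archivist* is modified by the relative clause *who dismissed at least two analysts*, so the RC island is irrelevant to the target quantifier.
No island intervenes, so both surface and inverse scope are derivable.
The sentence is scopally ambiguous between *an archivist* > *every blueprint* and *every blueprint* > *an archivist*.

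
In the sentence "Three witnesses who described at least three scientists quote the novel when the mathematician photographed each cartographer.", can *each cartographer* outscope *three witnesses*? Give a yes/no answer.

No

Structurally, *each cartographer* is inside the adjunct clause *when the mathematician photographed each cartographer*.
Adverbial clauses are not L-marked, so they are barriers for QR — the quantifier cannot escape the adjunct.
The inverse ordering *each cartographer* > *three witnesses* is therefore underivable.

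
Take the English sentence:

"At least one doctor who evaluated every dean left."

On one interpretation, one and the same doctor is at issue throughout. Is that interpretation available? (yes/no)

The paraphrase describes the scope ordering *at least one doctor* > *every dean*.
Surface scope (*at least one doctor* > *every dean*) is always derivable; islands only block QR, not in-situ interpretation.

Yes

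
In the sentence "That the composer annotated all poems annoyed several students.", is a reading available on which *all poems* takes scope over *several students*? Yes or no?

No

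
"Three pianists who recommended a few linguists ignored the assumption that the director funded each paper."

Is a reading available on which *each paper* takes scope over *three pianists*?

No

*each paper* occurs within the complex NP *the assumption that the director funded each paper*.
Since the clause is the complement of a nominal head, the CNPC blocks scope extraction.
So *each paper* cannot raise to a position above *three pianists*.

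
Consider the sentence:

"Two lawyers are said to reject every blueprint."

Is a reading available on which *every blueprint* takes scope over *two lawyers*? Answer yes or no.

Raising constructions are monoclausal for scope purposes; *every blueprint* is not separated from *two lawyers* by any island.
Nothing blocks QR of the lower DP to a position above the higher one, so inverse scope is available.

Yes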